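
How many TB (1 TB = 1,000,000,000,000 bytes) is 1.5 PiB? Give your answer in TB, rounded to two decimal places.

1,688.85 TB

1.5 PiB × 1,125,899,906,842,624 bytes/PiB = 1,688,849,860,263,936 bytes
1 TB = 1,000,000,000,000 bytes
1,688,849,860,263,936 / 1,000,000,000,000 = 1,688.85 TB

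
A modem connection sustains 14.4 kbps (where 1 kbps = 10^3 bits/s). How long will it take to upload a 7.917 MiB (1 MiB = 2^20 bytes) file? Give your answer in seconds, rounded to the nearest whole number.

7.917 MiB = 8,301,576.192 bytes = 66,412,609.536 bits
14.4 kbps = 14,400 bits/s
time = 66,412,609.536 / 14,400 = 4,612 s

4,612 seconds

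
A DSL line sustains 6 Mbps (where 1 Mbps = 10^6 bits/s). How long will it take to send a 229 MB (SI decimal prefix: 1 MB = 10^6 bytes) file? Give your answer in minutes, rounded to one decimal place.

5.1 minutes

229 MB = 229,000,000 bytes = 1,832,000,000 bits
6 Mbps = 6,000,000 bits/s
time = 1,832,000,000 / 6,000,000 = 305.33 s
305.33 s / 60 = 5.1 minutes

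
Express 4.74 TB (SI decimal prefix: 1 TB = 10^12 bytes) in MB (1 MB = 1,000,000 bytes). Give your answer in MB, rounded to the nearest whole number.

4.74 TB × 1,000,000,000,000 bytes/TB = 4,740,000,000,000 bytes
1 MB = 1,000,000 bytes
4,740,000,000,000 / 1,000,000 = 4,740,000 MB

4,740,000 MB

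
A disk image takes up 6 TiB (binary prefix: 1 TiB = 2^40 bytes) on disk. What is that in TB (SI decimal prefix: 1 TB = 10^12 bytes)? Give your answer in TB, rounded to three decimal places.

6.597 TB

6 TiB = 6 × 2^40 bytes = 6,597,069,766,656 bytes
1 TB = 10^12 bytes = 1,000,000,000,000 bytes
6,597,069,766,656 / 1,000,000,000,000 = 6.597 TB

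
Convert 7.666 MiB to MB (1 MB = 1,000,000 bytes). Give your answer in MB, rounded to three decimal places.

7.666 MiB = 7.666 × 2^20 bytes = 8,038,383.616 bytes
1 MB = 1,000,000 bytes
8,038,383.616 / 1,000,000 = 8.038 MB

8.038 MB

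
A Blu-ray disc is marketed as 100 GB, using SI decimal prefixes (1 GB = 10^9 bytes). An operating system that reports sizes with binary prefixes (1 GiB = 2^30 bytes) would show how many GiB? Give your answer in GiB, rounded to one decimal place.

100 GB = 100 × 10^9 bytes = 100,000,000,000 bytes
1 GiB = 1,073,741,824 bytes
100,000,000,000 / 1,073,741,824 = 93.1 GiB

93.1 GiB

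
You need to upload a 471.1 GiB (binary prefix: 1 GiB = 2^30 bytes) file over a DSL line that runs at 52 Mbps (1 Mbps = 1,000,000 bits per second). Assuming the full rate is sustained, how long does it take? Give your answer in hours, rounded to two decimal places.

471.1 GiB = 505,839,773,286.4 bytes = 4,046,718,186,291.2 bits
52 Mbps = 52,000,000 bits/s
time = 4,046,718,186,291.2 / 52,000,000 = 77,821.5036 s
77,821.5036 s / 3600 = 21.62 hours

21.62 hours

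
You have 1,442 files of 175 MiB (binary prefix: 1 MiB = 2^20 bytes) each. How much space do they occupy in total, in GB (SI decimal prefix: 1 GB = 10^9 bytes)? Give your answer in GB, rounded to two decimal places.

Total = 1,442 × 175 MiB = 252,350 MiB
= 252,350 × 1,048,576 bytes = 264,608,153,600 bytes
1 GB = 1,000,000,000 bytes
264,608,153,600 / 1,000,000,000 = 264.61 GB

264.61 GB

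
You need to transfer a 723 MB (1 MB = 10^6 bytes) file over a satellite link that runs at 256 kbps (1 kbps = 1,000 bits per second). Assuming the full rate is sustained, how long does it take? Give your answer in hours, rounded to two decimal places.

723 MB = 723,000,000 bytes = 5,784,000,000 bits
256 kbps = 256,000 bits/s
time = 5,784,000,000 / 256,000 = 22,593.7500 s
22,593.7500 s / 3600 = 6.28 hours

6.28 hours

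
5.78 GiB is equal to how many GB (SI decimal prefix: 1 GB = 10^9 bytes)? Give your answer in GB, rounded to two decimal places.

5.78 GiB = 5.78 × 2^30 bytes = 6,206,227,742.72 bytes
1 GB = 10^9 bytes = 1,000,000,000 bytes
6,206,227,742.72 / 1,000,000,000 = 6.21 GB

6.21 GB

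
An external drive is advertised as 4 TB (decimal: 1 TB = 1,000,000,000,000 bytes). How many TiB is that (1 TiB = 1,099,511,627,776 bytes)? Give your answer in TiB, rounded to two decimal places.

4 TB × 1,000,000,000,000 bytes/TB = 4,000,000,000,000 bytes
1 TiB = 1,099,511,627,776 bytes
4,000,000,000,000 / 1,099,511,627,776 = 3.64 TiB

3.64 TiB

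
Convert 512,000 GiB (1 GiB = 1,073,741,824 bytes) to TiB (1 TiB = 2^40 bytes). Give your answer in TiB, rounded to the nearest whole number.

512,000 GiB × 1,073,741,824 bytes/GiB = 549,755,813,888,000 bytes
1 TiB = 2^40 bytes = 1,099,511,627,776 bytes
549,755,813,888,000 / 1,099,511,627,776 = 500 TiB

500 TiB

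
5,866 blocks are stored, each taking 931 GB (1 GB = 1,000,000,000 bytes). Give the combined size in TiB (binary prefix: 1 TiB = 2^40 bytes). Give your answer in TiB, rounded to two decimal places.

4,966.97 TiB

Total = 5,866 × 931 GB = 5,461,246 GB
= 5,461,246 × 1,000,000,000 bytes = 5,461,246,000,000,000 bytes
1 TiB = 1,099,511,627,776 bytes
5,461,246,000,000,000 / 1,099,511,627,776 = 4,966.97 TiB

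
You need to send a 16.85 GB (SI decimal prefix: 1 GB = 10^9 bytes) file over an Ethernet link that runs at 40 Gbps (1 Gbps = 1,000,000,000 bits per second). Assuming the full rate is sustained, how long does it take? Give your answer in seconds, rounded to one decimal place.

3.4 seconds

16.85 GB = 16,850,000,000 bytes = 134,800,000,000 bits
40 Gbps = 40,000,000,000 bits/s
time = 134,800,000,000 / 40,000,000,000 = 3.4 s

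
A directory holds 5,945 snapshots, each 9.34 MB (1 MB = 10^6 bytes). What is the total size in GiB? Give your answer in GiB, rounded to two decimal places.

Total = 5,945 × 9.34 MB = 55526.3 MB
= 55526.3 × 1,000,000 bytes = 55,526,300,000 bytes
1 GiB = 1,073,741,824 bytes
55,526,300,000 / 1,073,741,824 = 51.71 GiB

51.71 GiB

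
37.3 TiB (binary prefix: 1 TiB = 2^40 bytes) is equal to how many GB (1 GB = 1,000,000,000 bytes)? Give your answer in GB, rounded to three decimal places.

41,011.784 GB

37.3 TiB = 37.3 × 2^40 bytes = 41,011,783,716,044.8 bytes
1 GB = 10^9 bytes = 1,000,000,000 bytes
41,011,783,716,044.8 / 1,000,000,000 = 41,011.784 GB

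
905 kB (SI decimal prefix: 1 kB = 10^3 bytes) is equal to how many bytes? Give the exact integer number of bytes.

905,000 bytes

905 × 1,000 = 905,000 bytes  (1 kB = 10^3 bytes)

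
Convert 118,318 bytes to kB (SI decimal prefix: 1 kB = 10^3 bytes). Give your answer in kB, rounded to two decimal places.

118,318 bytes given.
1 kB = 10^3 bytes = 1,000 bytes
118,318 / 1,000 = 118.32 kB

118.32 kB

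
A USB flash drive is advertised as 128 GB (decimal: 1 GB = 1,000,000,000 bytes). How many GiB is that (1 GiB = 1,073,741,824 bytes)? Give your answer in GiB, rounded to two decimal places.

128 GB × 1,000,000,000 bytes/GB = 128,000,000,000 bytes
1 GiB = 1,073,741,824 bytes
128,000,000,000 / 1,073,741,824 = 119.21 GiB

119.21 GiB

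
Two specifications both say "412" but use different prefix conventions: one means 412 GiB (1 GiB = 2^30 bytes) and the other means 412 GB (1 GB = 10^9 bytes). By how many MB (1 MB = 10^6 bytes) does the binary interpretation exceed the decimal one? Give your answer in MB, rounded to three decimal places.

30,381.631 MB

412 GiB = 412 × 1,073,741,824 = 442,381,631,488 bytes
412 GB = 412 × 1,000,000,000 = 412,000,000,000 bytes
difference = 30,381,631,488 bytes
30,381,631,488 / 1,000,000 = 30,381.631 MB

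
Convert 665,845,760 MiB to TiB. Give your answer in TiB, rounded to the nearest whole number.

635 TiB

665,845,760 MiB = 665,845,760 × 2^20 bytes = 698,189,883,637,760 bytes
1 TiB = 1,099,511,627,776 bytes
698,189,883,637,760 / 1,099,511,627,776 = 635 TiB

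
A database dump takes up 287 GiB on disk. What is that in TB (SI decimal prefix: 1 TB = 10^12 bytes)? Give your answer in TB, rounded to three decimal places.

0.308 TB

287 GiB = 287 × 2^30 bytes = 308,163,903,488 bytes
1 TB = 1,000,000,000,000 bytes
308,163,903,488 / 1,000,000,000,000 = 0.308 TB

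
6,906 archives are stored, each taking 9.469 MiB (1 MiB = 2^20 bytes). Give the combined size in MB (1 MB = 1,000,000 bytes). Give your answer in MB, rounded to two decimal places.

Total = 6,906 × 9.469 MiB = 65392.914 MiB
= 65392.914 × 1,048,576 bytes = 68,569,440,190.464 bytes
1 MB = 1,000,000 bytes
68,569,440,190.464 / 1,000,000 = 68,569.44 MB

68,569.44 MB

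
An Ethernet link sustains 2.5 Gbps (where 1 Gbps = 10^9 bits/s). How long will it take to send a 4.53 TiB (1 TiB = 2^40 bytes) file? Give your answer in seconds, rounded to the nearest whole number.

4.53 TiB = 4,980,787,673,825.28 bytes = 39,846,301,390,602.24 bits
2.5 Gbps = 2,500,000,000 bits/s
time = 39,846,301,390,602.24 / 2,500,000,000 = 15,939 s

15,939 seconds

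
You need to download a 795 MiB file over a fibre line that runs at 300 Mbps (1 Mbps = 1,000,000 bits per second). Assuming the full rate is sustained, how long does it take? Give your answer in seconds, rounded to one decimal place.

22.2 seconds

795 MiB = 833,617,920 bytes = 6,668,943,360 bits
300 Mbps = 300,000,000 bits/s
time = 6,668,943,360 / 300,000,000 = 22.2 s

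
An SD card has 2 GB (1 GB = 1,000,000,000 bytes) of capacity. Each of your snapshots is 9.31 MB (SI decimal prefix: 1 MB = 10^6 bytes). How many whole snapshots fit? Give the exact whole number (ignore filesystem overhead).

Capacity: 2 GB = 2,000,000,000 bytes
Per item: 9.31 MB = 9,310,000 bytes
⌊2,000,000,000 / 9,310,000⌋ = 214

214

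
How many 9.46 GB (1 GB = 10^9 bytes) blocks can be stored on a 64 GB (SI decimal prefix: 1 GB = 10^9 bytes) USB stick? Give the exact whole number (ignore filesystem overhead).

Capacity: 64 GB = 64,000,000,000 bytes
Per item: 9.46 GB = 9,460,000,000 bytes
⌊64,000,000,000 / 9,460,000,000⌋ = 6

6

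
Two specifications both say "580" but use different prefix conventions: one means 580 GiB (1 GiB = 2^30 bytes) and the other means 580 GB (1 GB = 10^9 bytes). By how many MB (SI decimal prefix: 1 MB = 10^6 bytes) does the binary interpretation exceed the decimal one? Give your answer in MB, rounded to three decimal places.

42,770.258 MB

580 GiB = 580 × 1,073,741,824 = 622,770,257,920 bytes
580 GB = 580 × 1,000,000,000 = 580,000,000,000 bytes
difference = 42,770,257,920 bytes
42,770,257,920 / 1,000,000 = 42,770.258 MB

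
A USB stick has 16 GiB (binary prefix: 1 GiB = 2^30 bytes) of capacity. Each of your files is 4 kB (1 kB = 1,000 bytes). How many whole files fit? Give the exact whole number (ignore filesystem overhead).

Capacity: 16 GiB = 17,179,869,184 bytes
Per item: 4 kB = 4,000 bytes
⌊17,179,869,184 / 4,000⌋ = 4,294,967

4,294,967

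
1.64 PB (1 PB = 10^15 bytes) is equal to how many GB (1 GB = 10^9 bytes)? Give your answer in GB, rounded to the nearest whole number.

1,640,000 GB

1.64 PB × 1,000,000,000,000,000 bytes/PB = 1,640,000,000,000,000 bytes
1 GB = 10^9 bytes = 1,000,000,000 bytes
1,640,000,000,000,000 / 1,000,000,000 = 1,640,000 GB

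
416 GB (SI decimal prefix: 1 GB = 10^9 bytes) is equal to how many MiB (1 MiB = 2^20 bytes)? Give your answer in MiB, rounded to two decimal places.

396,728.52 MiB

416 GB = 416 × 10^9 bytes = 416,000,000,000 bytes
1 MiB = 2^20 bytes = 1,048,576 bytes
416,000,000,000 / 1,048,576 = 396,728.52 MiB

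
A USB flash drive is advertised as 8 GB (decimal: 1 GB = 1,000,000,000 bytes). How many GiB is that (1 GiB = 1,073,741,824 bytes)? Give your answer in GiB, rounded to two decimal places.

7.45 GiB

8 GB = 8 × 10^9 bytes = 8,000,000,000 bytes
1 GiB = 1,073,741,824 bytes
8,000,000,000 / 1,073,741,824 = 7.45 GiB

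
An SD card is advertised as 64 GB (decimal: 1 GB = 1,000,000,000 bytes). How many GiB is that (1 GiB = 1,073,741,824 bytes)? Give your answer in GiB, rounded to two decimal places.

64 GB × 1,000,000,000 bytes/GB = 64,000,000,000 bytes
1 GiB = 1,073,741,824 bytes
64,000,000,000 / 1,073,741,824 = 59.60 GiB

59.60 GiB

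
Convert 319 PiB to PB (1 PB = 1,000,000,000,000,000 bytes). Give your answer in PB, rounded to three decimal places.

359.162 PB

319 PiB = 319 × 2^50 bytes = 359,162,070,282,797,056 bytes
1 PB = 10^15 bytes = 1,000,000,000,000,000 bytes
359,162,070,282,797,056 / 1,000,000,000,000,000 = 359.162 PB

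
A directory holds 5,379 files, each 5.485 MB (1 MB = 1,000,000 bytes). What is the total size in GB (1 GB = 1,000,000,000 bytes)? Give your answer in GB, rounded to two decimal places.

29.50 GB

Total = 5,379 × 5.485 MB = 29503.815 MB
= 29503.815 × 1,000,000 bytes = 29,503,815,000 bytes
1 GB = 1,000,000,000 bytes
29,503,815,000 / 1,000,000,000 = 29.50 GB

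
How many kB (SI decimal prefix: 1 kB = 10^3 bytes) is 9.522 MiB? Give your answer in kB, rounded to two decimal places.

9.522 MiB = 9.522 × 2^20 bytes = 9,984,540.672 bytes
1 kB = 10^3 bytes = 1,000 bytes
9,984,540.672 / 1,000 = 9,984.54 kB

9,984.54 kB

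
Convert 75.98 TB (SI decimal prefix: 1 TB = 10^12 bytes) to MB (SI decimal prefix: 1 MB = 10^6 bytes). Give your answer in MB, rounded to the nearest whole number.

75,980,000 MB

75.98 TB × 1,000,000,000,000 bytes/TB = 75,980,000,000,000 bytes
1 MB = 1,000,000 bytes
75,980,000,000,000 / 1,000,000 = 75,980,000 MB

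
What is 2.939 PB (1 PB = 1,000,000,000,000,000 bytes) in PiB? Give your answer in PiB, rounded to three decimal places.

2.610 PiB

2.939 PB = 2.939 × 10^15 bytes = 2,939,000,000,000,000 bytes
1 PiB = 1,125,899,906,842,624 bytes
2,939,000,000,000,000 / 1,125,899,906,842,624 = 2.610 PiB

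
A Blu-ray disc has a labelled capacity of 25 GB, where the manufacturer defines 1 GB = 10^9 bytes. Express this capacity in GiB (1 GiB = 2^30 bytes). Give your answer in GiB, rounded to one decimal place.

25 GB = 25 × 10^9 bytes = 25,000,000,000 bytes
1 GiB = 2^30 bytes = 1,073,741,824 bytes
25,000,000,000 / 1,073,741,824 = 23.3 GiB

23.3 GiB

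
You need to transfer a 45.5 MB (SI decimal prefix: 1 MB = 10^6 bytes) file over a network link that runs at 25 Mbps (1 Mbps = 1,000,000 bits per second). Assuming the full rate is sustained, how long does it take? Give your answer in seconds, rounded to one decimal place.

45.5 MB = 45,500,000 bytes = 364,000,000 bits
25 Mbps = 25,000,000 bits/s
time = 364,000,000 / 25,000,000 = 14.6 s

14.6 seconds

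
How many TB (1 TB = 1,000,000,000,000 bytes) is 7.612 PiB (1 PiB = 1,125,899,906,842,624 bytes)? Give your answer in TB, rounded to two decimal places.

8,570.35 TB

7.612 PiB = 7.612 × 2^50 bytes = 8,570,350,090,886,053.888 bytes
1 TB = 10^12 bytes = 1,000,000,000,000 bytes
8,570,350,090,886,053.888 / 1,000,000,000,000 = 8,570.35 TB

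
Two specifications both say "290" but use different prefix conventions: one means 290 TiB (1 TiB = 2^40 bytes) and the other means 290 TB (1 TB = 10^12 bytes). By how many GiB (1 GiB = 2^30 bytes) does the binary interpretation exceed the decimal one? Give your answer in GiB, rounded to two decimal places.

26,876.45 GiB

290 TiB = 290 × 1,099,511,627,776 = 318,858,372,055,040 bytes
290 TB = 290 × 1,000,000,000,000 = 290,000,000,000,000 bytes
difference = 28,858,372,055,040 bytes
28,858,372,055,040 / 1,073,741,824 = 26,876.45 GiB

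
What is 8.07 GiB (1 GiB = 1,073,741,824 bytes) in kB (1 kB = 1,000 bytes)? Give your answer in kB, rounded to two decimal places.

8.07 GiB × 1,073,741,824 bytes/GiB = 8,665,096,519.68 bytes
1 kB = 1,000 bytes
8,665,096,519.68 / 1,000 = 8,665,096.52 kB

8,665,096.52 kB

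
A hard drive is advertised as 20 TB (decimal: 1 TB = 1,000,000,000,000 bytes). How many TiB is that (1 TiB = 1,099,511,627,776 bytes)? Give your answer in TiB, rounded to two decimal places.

20 TB = 20 × 10^12 bytes = 20,000,000,000,000 bytes
1 TiB = 1,099,511,627,776 bytes
20,000,000,000,000 / 1,099,511,627,776 = 18.19 TiB

18.19 TiB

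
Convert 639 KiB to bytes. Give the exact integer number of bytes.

639 × 1,024 = 654,336 bytes  (1 KiB = 2^10 bytes)

654,336 bytes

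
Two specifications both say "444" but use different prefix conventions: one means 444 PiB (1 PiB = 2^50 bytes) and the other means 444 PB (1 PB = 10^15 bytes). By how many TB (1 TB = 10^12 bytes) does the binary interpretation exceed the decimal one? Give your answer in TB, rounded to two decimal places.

55,899.56 TB

444 PiB = 444 × 1,125,899,906,842,624 = 499,899,558,638,125,056 bytes
444 PB = 444 × 1,000,000,000,000,000 = 444,000,000,000,000,000 bytes
difference = 55,899,558,638,125,056 bytes
55,899,558,638,125,056 / 1,000,000,000,000 = 55,899.56 TB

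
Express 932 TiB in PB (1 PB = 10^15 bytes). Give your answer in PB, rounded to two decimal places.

1.02 PB

932 TiB = 932 × 2^40 bytes = 1,024,744,837,087,232 bytes
1 PB = 1,000,000,000,000,000 bytes
1,024,744,837,087,232 / 1,000,000,000,000,000 = 1.02 PB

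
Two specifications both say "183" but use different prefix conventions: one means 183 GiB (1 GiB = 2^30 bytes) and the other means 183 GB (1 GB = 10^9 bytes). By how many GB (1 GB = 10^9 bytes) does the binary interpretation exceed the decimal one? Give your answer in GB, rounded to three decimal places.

183 GiB = 183 × 1,073,741,824 = 196,494,753,792 bytes
183 GB = 183 × 1,000,000,000 = 183,000,000,000 bytes
difference = 13,494,753,792 bytes
13,494,753,792 / 1,000,000,000 = 13.495 GB

13.495 GB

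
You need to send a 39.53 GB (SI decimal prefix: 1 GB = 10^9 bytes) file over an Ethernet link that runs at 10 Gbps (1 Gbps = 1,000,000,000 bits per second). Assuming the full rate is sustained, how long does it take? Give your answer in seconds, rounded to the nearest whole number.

39.53 GB = 39,530,000,000 bytes = 316,240,000,000 bits
10 Gbps = 10,000,000,000 bits/s
time = 316,240,000,000 / 10,000,000,000 = 32 s

32 seconds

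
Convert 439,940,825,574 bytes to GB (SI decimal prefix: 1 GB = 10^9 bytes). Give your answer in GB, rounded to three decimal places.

439.941 GB

439,940,825,574 bytes given.
1 GB = 10^9 bytes = 1,000,000,000 bytes
439,940,825,574 / 1,000,000,000 = 439.941 GB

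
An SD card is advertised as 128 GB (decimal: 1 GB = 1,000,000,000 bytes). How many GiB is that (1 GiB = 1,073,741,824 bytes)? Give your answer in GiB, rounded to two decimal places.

128 GB × 1,000,000,000 bytes/GB = 128,000,000,000 bytes
1 GiB = 1,073,741,824 bytes
128,000,000,000 / 1,073,741,824 = 119.21 GiB

119.21 GiB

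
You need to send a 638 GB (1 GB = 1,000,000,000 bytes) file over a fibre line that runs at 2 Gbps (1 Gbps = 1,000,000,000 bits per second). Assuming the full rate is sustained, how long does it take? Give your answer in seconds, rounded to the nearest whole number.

638 GB = 638,000,000,000 bytes = 5,104,000,000,000 bits
2 Gbps = 2,000,000,000 bits/s
time = 5,104,000,000,000 / 2,000,000,000 = 2,552 s

2,552 seconds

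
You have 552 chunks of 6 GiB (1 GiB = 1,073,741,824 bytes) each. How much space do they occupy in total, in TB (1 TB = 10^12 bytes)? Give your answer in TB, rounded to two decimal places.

3.56 TB

Total = 552 × 6 GiB = 3312 GiB
= 3312 × 1,073,741,824 bytes = 3,556,232,921,088 bytes
1 TB = 1,000,000,000,000 bytes
3,556,232,921,088 / 1,000,000,000,000 = 3.56 TB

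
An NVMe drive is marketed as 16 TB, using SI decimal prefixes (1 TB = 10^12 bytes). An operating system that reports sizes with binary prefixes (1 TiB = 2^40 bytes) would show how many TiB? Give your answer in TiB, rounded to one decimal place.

16 TB × 1,000,000,000,000 bytes/TB = 16,000,000,000,000 bytes
1 TiB = 2^40 bytes = 1,099,511,627,776 bytes
16,000,000,000,000 / 1,099,511,627,776 = 14.6 TiB

14.6 TiB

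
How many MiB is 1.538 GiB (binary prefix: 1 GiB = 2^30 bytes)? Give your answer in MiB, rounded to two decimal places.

1.538 GiB = 1.538 × 2^30 bytes = 1,651,414,925.312 bytes
1 MiB = 1,048,576 bytes
1,651,414,925.312 / 1,048,576 = 1,574.91 MiB

1,574.91 MiB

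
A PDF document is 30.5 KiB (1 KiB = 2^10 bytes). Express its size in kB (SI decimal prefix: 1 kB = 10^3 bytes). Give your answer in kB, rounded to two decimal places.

31.23 kB

30.5 KiB = 30.5 × 2^10 bytes = 31,232 bytes
1 kB = 10^3 bytes = 1,000 bytes
31,232 / 1,000 = 31.23 kB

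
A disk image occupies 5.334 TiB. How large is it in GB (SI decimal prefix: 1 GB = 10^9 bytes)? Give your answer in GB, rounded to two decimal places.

5.334 TiB = 5.334 × 2^40 bytes = 5,864,795,022,557.184 bytes
1 GB = 1,000,000,000 bytes
5,864,795,022,557.184 / 1,000,000,000 = 5,864.80 GB

5,864.80 GB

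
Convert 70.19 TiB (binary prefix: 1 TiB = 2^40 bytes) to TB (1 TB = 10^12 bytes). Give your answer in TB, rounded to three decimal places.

70.19 TiB = 70.19 × 2^40 bytes = 77,174,721,153,597.44 bytes
1 TB = 1,000,000,000,000 bytes
77,174,721,153,597.44 / 1,000,000,000,000 = 77.175 TB

77.175 TB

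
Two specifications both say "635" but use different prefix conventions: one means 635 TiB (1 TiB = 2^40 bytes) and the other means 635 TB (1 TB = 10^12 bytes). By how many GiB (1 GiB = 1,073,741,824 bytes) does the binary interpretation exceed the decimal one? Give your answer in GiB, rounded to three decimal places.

635 TiB = 635 × 1,099,511,627,776 = 698,189,883,637,760 bytes
635 TB = 635 × 1,000,000,000,000 = 635,000,000,000,000 bytes
difference = 63,189,883,637,760 bytes
63,189,883,637,760 / 1,073,741,824 = 58,850.165 GiB

58,850.165 GiB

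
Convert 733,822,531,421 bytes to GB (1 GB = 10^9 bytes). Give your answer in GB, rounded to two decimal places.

733.82 GB

733,822,531,421 bytes given.
1 GB = 10^9 bytes = 1,000,000,000 bytes
733,822,531,421 / 1,000,000,000 = 733.82 GB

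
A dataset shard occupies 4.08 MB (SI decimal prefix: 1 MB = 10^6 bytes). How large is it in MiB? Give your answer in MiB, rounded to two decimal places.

3.89 MiB

4.08 MB = 4.08 × 10^6 bytes = 4,080,000 bytes
1 MiB = 2^20 bytes = 1,048,576 bytes
4,080,000 / 1,048,576 = 3.89 MiB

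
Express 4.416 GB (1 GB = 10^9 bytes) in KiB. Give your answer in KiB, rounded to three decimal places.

4.416 GB = 4.416 × 10^9 bytes = 4,416,000,000 bytes
1 KiB = 1,024 bytes
4,416,000,000 / 1,024 = 4,312,500.000 KiB

4,312,500.000 KiB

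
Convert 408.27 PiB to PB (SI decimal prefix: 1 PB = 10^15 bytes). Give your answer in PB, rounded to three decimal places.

408.27 PiB = 408.27 × 2^50 bytes = 459,671,154,966,638,100.48 bytes
1 PB = 1,000,000,000,000,000 bytes
459,671,154,966,638,100.48 / 1,000,000,000,000,000 = 459.671 PB

459.671 PB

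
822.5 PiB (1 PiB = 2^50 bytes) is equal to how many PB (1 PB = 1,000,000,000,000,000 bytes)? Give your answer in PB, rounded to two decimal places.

822.5 PiB = 822.5 × 2^50 bytes = 926,052,673,378,058,240 bytes
1 PB = 1,000,000,000,000,000 bytes
926,052,673,378,058,240 / 1,000,000,000,000,000 = 926.05 PB

926.05 PB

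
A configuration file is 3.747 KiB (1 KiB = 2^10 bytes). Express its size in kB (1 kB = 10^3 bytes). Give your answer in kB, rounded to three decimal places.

3.747 KiB = 3.747 × 2^10 bytes = 3,836.928 bytes
1 kB = 1,000 bytes
3,836.928 / 1,000 = 3.837 kB

3.837 kB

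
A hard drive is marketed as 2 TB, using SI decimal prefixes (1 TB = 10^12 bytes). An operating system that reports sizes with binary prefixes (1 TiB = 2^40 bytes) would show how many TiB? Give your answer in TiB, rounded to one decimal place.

1.8 TiB

2 TB × 1,000,000,000,000 bytes/TB = 2,000,000,000,000 bytes
1 TiB = 2^40 bytes = 1,099,511,627,776 bytes
2,000,000,000,000 / 1,099,511,627,776 = 1.8 TiB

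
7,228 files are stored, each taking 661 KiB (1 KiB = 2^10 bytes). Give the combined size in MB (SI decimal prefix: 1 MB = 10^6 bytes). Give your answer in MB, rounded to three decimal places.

Total = 7,228 × 661 KiB = 4,777,708 KiB
= 4,777,708 × 1,024 bytes = 4,892,372,992 bytes
1 MB = 1,000,000 bytes
4,892,372,992 / 1,000,000 = 4,892.373 MB

4,892.373 MB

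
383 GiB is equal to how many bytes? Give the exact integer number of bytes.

411,243,118,592 bytes

383 × 1,073,741,824 = 411,243,118,592 bytes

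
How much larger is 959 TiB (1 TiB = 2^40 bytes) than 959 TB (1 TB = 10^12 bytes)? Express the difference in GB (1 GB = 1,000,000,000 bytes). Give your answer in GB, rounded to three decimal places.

959 TiB = 959 × 1,099,511,627,776 = 1,054,431,651,037,184 bytes
959 TB = 959 × 1,000,000,000,000 = 959,000,000,000,000 bytes
difference = 95,431,651,037,184 bytes
95,431,651,037,184 / 1,000,000,000 = 95,431.651 GB

95,431.651 GB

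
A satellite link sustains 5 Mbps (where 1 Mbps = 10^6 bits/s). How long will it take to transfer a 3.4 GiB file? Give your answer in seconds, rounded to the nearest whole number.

3.4 GiB = 3,650,722,201.6 bytes = 29,205,777,612.8 bits
5 Mbps = 5,000,000 bits/s
time = 29,205,777,612.8 / 5,000,000 = 5,841 s

5,841 seconds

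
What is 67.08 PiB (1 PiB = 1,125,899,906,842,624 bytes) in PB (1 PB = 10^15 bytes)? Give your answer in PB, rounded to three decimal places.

67.08 PiB = 67.08 × 2^50 bytes = 75,525,365,751,003,217.92 bytes
1 PB = 1,000,000,000,000,000 bytes
75,525,365,751,003,217.92 / 1,000,000,000,000,000 = 75.525 PB

75.525 PB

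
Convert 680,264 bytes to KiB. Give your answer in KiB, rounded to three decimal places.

680,264 bytes given.
1 KiB = 2^10 bytes = 1,024 bytes
680,264 / 1,024 = 664.320 KiB

664.320 KiB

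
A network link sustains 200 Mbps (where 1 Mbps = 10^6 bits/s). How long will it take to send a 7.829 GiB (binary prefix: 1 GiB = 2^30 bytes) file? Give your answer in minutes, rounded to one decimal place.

5.6 minutes

7.829 GiB = 8,406,324,740.096 bytes = 67,250,597,920.768 bits
200 Mbps = 200,000,000 bits/s
time = 67,250,597,920.768 / 200,000,000 = 336.25 s
336.25 s / 60 = 5.6 minutes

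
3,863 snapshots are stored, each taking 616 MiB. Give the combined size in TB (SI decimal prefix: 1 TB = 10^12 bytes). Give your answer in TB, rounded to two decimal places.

Total = 3,863 × 616 MiB = 2,379,608 MiB
= 2,379,608 × 1,048,576 bytes = 2,495,199,838,208 bytes
1 TB = 1,000,000,000,000 bytes
2,495,199,838,208 / 1,000,000,000,000 = 2.50 TB

2.50 TB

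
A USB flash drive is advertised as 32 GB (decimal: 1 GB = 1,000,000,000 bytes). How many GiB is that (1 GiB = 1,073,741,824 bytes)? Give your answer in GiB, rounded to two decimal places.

32 GB × 1,000,000,000 bytes/GB = 32,000,000,000 bytes
1 GiB = 2^30 bytes = 1,073,741,824 bytes
32,000,000,000 / 1,073,741,824 = 29.80 GiB

29.80 GiB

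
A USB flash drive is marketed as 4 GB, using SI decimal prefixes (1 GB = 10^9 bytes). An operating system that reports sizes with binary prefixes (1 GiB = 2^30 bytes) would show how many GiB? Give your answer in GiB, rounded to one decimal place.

3.7 GiB

4 GB = 4 × 10^9 bytes = 4,000,000,000 bytes
1 GiB = 2^30 bytes = 1,073,741,824 bytes
4,000,000,000 / 1,073,741,824 = 3.7 GiB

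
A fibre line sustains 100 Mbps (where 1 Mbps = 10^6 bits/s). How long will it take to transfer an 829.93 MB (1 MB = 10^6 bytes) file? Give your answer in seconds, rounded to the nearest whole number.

66 seconds

829.93 MB = 829,930,000 bytes = 6,639,440,000 bits
100 Mbps = 100,000,000 bits/s
time = 6,639,440,000 / 100,000,000 = 66 s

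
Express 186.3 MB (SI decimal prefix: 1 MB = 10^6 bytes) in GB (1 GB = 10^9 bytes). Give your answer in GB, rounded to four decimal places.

0.1863 GB

186.3 MB = 186.3 × 10^6 bytes = 186,300,000 bytes
1 GB = 10^9 bytes = 1,000,000,000 bytes
186,300,000 / 1,000,000,000 = 0.1863 GB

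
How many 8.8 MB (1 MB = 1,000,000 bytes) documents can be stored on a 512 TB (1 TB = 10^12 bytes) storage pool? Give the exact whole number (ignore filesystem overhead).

58,181,818

Capacity: 512 TB = 512,000,000,000,000 bytes
Per item: 8.8 MB = 8,800,000 bytes
⌊512,000,000,000,000 / 8,800,000⌋ = 58,181,818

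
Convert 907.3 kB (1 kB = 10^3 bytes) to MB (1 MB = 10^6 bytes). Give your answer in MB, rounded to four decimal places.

0.9073 MB

907.3 kB × 1,000 bytes/kB = 907,300 bytes
1 MB = 10^6 bytes = 1,000,000 bytes
907,300 / 1,000,000 = 0.9073 MB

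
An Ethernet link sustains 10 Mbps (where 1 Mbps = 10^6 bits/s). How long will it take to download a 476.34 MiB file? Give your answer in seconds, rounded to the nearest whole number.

476.34 MiB = 499,478,691.84 bytes = 3,995,829,534.72 bits
10 Mbps = 10,000,000 bits/s
time = 3,995,829,534.72 / 10,000,000 = 400 s

400 seconds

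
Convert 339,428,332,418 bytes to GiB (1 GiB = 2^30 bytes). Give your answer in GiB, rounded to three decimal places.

316.117 GiB

339,428,332,418 bytes given.
1 GiB = 2^30 bytes = 1,073,741,824 bytes
339,428,332,418 / 1,073,741,824 = 316.117 GiB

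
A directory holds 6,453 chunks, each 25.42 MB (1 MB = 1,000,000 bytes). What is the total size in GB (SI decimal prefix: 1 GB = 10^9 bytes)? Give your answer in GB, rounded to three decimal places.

164.035 GB

Total = 6,453 × 25.42 MB = 164035.26 MB
= 164035.26 × 1,000,000 bytes = 164,035,260,000 bytes
1 GB = 1,000,000,000 bytes
164,035,260,000 / 1,000,000,000 = 164.035 GB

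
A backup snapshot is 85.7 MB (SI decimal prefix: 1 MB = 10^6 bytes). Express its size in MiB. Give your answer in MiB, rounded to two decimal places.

81.73 MiB

85.7 MB = 85.7 × 10^6 bytes = 85,700,000 bytes
1 MiB = 2^20 bytes = 1,048,576 bytes
85,700,000 / 1,048,576 = 81.73 MiB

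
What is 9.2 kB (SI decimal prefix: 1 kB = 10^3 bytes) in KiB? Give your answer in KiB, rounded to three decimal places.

9.2 kB × 1,000 bytes/kB = 9,200 bytes
1 KiB = 2^10 bytes = 1,024 bytes
9,200 / 1,024 = 8.984 KiB

8.984 KiB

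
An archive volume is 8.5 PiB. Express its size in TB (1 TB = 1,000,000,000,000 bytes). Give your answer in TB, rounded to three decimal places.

8.5 PiB = 8.5 × 2^50 bytes = 9,570,149,208,162,304 bytes
1 TB = 10^12 bytes = 1,000,000,000,000 bytes
9,570,149,208,162,304 / 1,000,000,000,000 = 9,570.149 TB

9,570.149 TB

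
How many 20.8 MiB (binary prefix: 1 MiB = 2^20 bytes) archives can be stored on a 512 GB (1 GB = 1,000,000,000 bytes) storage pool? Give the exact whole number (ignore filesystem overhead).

23,475

Capacity: 512 GB = 512,000,000,000 bytes
Per item: 20.8 MiB = 21,810,380.8 bytes
⌊512,000,000,000 / 21,810,380.8⌋ = 23,475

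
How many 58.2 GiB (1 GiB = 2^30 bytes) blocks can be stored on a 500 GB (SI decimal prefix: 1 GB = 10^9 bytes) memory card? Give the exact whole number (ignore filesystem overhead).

Capacity: 500 GB = 500,000,000,000 bytes
Per item: 58.2 GiB = 62,491,774,156.8 bytes
⌊500,000,000,000 / 62,491,774,156.8⌋ = 8

8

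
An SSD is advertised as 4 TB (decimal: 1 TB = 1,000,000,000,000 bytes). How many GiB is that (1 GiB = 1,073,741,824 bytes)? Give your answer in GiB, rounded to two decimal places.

4 TB × 1,000,000,000,000 bytes/TB = 4,000,000,000,000 bytes
1 GiB = 1,073,741,824 bytes
4,000,000,000,000 / 1,073,741,824 = 3,725.29 GiB

3,725.29 GiB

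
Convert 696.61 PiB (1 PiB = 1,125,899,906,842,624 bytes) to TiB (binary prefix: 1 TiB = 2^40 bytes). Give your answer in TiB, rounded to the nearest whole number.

713,329 TiB

696.61 PiB = 696.61 × 2^50 bytes = 784,313,134,105,640,304.64 bytes
1 TiB = 1,099,511,627,776 bytes
784,313,134,105,640,304.64 / 1,099,511,627,776 = 713,329 TiB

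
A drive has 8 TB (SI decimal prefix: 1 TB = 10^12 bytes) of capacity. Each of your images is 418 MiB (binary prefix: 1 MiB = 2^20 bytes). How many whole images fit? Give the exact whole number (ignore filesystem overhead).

Capacity: 8 TB = 8,000,000,000,000 bytes
Per item: 418 MiB = 438,304,768 bytes
⌊8,000,000,000,000 / 438,304,768⌋ = 18,252

18,252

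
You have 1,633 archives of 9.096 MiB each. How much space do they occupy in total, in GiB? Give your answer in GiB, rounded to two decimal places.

14.51 GiB

Total = 1,633 × 9.096 MiB = 14853.768 MiB
= 14853.768 × 1,048,576 bytes = 15,575,304,634.368 bytes
1 GiB = 1,073,741,824 bytes
15,575,304,634.368 / 1,073,741,824 = 14.51 GiB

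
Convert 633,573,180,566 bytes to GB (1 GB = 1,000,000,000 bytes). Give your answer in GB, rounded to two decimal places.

633,573,180,566 bytes given.
1 GB = 10^9 bytes = 1,000,000,000 bytes
633,573,180,566 / 1,000,000,000 = 633.57 GB

633.57 GB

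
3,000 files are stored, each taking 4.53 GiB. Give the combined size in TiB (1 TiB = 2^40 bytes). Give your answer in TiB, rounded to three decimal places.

Total = 3,000 × 4.53 GiB = 13,590 GiB
= 13,590 × 1,073,741,824 bytes = 14,592,151,388,160 bytes
1 TiB = 1,099,511,627,776 bytes
14,592,151,388,160 / 1,099,511,627,776 = 13.271 TiB

13.271 TiB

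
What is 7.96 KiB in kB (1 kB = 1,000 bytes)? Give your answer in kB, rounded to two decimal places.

7.96 KiB × 1,024 bytes/KiB = 8,151.04 bytes
1 kB = 10^3 bytes = 1,000 bytes
8,151.04 / 1,000 = 8.15 kB

8.15 kB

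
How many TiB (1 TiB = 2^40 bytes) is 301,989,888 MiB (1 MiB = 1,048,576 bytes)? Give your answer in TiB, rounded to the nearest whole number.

288 TiB

301,989,888 MiB = 301,989,888 × 2^20 bytes = 316,659,348,799,488 bytes
1 TiB = 2^40 bytes = 1,099,511,627,776 bytes
316,659,348,799,488 / 1,099,511,627,776 = 288 TiB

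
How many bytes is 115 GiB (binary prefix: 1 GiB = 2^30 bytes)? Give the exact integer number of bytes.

115 × 1,073,741,824 = 123,480,309,760 bytes

123,480,309,760 bytes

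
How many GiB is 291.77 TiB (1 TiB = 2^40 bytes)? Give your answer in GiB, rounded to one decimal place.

298,772.5 GiB

291.77 TiB × 1,099,511,627,776 bytes/TiB = 320,804,507,636,203.52 bytes
1 GiB = 2^30 bytes = 1,073,741,824 bytes
320,804,507,636,203.52 / 1,073,741,824 = 298,772.5 GiB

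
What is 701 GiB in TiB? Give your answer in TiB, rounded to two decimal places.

701 GiB × 1,073,741,824 bytes/GiB = 752,693,018,624 bytes
1 TiB = 2^40 bytes = 1,099,511,627,776 bytes
752,693,018,624 / 1,099,511,627,776 = 0.68 TiB

0.68 TiB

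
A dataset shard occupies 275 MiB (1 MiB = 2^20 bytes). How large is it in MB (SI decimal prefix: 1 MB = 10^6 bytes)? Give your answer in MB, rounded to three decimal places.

275 MiB × 1,048,576 bytes/MiB = 288,358,400 bytes
1 MB = 10^6 bytes = 1,000,000 bytes
288,358,400 / 1,000,000 = 288.358 MB

288.358 MB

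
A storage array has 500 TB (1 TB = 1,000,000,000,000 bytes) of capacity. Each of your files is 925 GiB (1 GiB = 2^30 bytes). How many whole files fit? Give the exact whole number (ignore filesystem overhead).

Capacity: 500 TB = 500,000,000,000,000 bytes
Per item: 925 GiB = 993,211,187,200 bytes
⌊500,000,000,000,000 / 993,211,187,200⌋ = 503

503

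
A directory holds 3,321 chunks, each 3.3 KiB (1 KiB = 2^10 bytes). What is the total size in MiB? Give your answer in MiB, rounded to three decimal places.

10.702 MiB

Total = 3,321 × 3.3 KiB = 10959.3 KiB
= 10959.3 × 1,024 bytes = 11,222,323.2 bytes
1 MiB = 1,048,576 bytes
11,222,323.2 / 1,048,576 = 10.702 MiB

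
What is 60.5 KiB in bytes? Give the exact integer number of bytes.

61,952 bytes

60.5 × 1,024 = 61,952 bytes  (1 KiB = 2^10 bytes)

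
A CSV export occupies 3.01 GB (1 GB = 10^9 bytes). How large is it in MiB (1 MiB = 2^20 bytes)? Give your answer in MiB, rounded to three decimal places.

3.01 GB = 3.01 × 10^9 bytes = 3,010,000,000 bytes
1 MiB = 2^20 bytes = 1,048,576 bytes
3,010,000,000 / 1,048,576 = 2,870.560 MiB

2,870.560 MiB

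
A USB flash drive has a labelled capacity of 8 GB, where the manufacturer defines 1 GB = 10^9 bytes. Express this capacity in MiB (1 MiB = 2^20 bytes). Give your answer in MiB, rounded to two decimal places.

8 GB = 8 × 10^9 bytes = 8,000,000,000 bytes
1 MiB = 1,048,576 bytes
8,000,000,000 / 1,048,576 = 7,629.39 MiB

7,629.39 MiB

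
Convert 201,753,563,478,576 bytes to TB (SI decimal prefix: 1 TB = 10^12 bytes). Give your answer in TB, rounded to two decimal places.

201.75 TB

201,753,563,478,576 bytes given.
1 TB = 1,000,000,000,000 bytes
201,753,563,478,576 / 1,000,000,000,000 = 201.75 TB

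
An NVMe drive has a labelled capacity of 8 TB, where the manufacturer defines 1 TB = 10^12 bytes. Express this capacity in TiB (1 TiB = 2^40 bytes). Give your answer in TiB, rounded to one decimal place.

7.3 TiB

8 TB × 1,000,000,000,000 bytes/TB = 8,000,000,000,000 bytes
1 TiB = 1,099,511,627,776 bytes
8,000,000,000,000 / 1,099,511,627,776 = 7.3 TiB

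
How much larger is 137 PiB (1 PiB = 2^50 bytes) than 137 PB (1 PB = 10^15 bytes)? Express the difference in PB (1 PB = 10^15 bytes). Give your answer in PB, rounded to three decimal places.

137 PiB = 137 × 1,125,899,906,842,624 = 154,248,287,237,439,488 bytes
137 PB = 137 × 1,000,000,000,000,000 = 137,000,000,000,000,000 bytes
difference = 17,248,287,237,439,488 bytes
17,248,287,237,439,488 / 1,000,000,000,000,000 = 17.248 PB

17.248 PB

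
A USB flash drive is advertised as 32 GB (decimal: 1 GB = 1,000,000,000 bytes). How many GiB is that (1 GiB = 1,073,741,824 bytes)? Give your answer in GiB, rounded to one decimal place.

29.8 GiB

32 GB = 32 × 10^9 bytes = 32,000,000,000 bytes
1 GiB = 2^30 bytes = 1,073,741,824 bytes
32,000,000,000 / 1,073,741,824 = 29.8 GiB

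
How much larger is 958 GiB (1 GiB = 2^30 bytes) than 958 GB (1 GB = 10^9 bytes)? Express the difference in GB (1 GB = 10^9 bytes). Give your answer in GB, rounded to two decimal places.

70.64 GB

958 GiB = 958 × 1,073,741,824 = 1,028,644,667,392 bytes
958 GB = 958 × 1,000,000,000 = 958,000,000,000 bytes
difference = 70,644,667,392 bytes
70,644,667,392 / 1,000,000,000 = 70.64 GB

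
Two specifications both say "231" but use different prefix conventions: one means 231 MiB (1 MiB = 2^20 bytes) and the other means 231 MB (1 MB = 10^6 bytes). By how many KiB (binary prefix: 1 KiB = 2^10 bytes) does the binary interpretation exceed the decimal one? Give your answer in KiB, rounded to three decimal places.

10,958.063 KiB

231 MiB = 231 × 1,048,576 = 242,221,056 bytes
231 MB = 231 × 1,000,000 = 231,000,000 bytes
difference = 11,221,056 bytes
11,221,056 / 1,024 = 10,958.063 KiB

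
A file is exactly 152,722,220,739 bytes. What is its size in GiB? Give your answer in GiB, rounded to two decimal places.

152,722,220,739 bytes given.
1 GiB = 2^30 bytes = 1,073,741,824 bytes
152,722,220,739 / 1,073,741,824 = 142.23 GiB

142.23 GiB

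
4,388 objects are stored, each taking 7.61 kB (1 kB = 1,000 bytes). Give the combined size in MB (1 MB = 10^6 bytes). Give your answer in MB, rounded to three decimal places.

Total = 4,388 × 7.61 kB = 33392.68 kB
= 33392.68 × 1,000 bytes = 33,392,680 bytes
1 MB = 1,000,000 bytes
33,392,680 / 1,000,000 = 33.393 MB

33.393 MB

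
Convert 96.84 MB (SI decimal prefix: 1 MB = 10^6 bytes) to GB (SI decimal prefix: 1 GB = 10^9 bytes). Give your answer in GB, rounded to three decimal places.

96.84 MB = 96.84 × 10^6 bytes = 96,840,000 bytes
1 GB = 1,000,000,000 bytes
96,840,000 / 1,000,000,000 = 0.097 GB

0.097 GB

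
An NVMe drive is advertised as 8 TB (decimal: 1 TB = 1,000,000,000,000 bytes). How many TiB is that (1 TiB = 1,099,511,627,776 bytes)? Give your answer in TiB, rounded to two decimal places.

7.28 TiB

8 TB = 8 × 10^12 bytes = 8,000,000,000,000 bytes
1 TiB = 1,099,511,627,776 bytes
8,000,000,000,000 / 1,099,511,627,776 = 7.28 TiB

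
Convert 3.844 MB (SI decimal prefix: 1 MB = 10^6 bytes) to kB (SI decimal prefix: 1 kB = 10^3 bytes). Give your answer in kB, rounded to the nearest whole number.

3.844 MB = 3.844 × 10^6 bytes = 3,844,000 bytes
1 kB = 10^3 bytes = 1,000 bytes
3,844,000 / 1,000 = 3,844 kB

3,844 kB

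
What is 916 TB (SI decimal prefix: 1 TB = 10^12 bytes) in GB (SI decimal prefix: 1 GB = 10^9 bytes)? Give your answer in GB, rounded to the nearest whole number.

916,000 GB

916 TB = 916 × 10^12 bytes = 916,000,000,000,000 bytes
1 GB = 10^9 bytes = 1,000,000,000 bytes
916,000,000,000,000 / 1,000,000,000 = 916,000 GB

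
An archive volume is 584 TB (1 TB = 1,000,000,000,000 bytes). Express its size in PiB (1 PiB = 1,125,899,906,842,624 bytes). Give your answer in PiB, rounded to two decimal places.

0.52 PiB

584 TB × 1,000,000,000,000 bytes/TB = 584,000,000,000,000 bytes
1 PiB = 2^50 bytes = 1,125,899,906,842,624 bytes
584,000,000,000,000 / 1,125,899,906,842,624 = 0.52 PiB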